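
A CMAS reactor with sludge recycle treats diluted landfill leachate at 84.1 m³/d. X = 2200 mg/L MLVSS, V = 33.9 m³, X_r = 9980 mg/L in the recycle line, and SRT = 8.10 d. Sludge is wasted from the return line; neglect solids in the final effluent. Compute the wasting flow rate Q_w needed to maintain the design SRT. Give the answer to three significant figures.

θ_c = V·X/(Q_w·X_r) when wasting from the recycle, so Q_w = V·X/(θ_c·X_r) = 33.90 × 2200 / (8.10 × 9980) = 0.9226 m³/d.

Q_w ≈ 0.923 m³/d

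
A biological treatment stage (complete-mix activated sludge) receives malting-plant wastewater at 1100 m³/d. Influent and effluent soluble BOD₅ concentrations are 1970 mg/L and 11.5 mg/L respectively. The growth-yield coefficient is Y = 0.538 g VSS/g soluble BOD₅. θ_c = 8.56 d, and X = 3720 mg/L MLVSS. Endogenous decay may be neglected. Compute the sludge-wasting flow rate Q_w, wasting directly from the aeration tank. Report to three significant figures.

Q_w ≈ 312 m³/d

With k_d = 0 the design equation reduces to V = Y Q (S₀−S) θ_c / X = 0.538 × 1100 × (1970 − 11.5) × 8.56 / 3720 = 2667 m³.
For wasting at MLVSS concentration, Q_w = V/θ_c = 2667/8.56 = 311.6 m³/d.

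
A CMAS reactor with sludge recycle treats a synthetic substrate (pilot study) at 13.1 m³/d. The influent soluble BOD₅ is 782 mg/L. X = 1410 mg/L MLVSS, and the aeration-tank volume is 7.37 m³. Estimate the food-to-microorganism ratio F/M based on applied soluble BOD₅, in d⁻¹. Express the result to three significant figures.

F/M = Q·S₀ / (V·X) = 13.1 × 782 / (7.370 × 1410) = 0.9858 g soluble BOD₅·(g VSS·d)⁻¹.

F/M ≈ 0.986 d⁻¹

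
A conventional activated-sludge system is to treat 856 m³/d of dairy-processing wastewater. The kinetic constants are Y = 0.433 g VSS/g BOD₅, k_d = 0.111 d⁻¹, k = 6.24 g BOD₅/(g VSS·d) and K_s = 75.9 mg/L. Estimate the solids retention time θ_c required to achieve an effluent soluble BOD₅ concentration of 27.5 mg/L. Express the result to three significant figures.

θ_c ≈ 1.65 d

Specific growth rate at S = 27.5 mg/L: μ = YkS/(K_s+S) = 0.433·6.24·27.5/(75.9+27.5) = 0.7186 d⁻¹.
θ_c = 1/(μ − k_d) = 1/(0.7186 − 0.111) = 1/0.6076 = 1.646 d.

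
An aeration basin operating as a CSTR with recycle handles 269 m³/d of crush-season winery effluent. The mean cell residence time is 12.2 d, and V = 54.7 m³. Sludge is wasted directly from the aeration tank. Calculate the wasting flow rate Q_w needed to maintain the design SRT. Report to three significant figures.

Q_w ≈ 4.48 m³/d

For wasting at MLVSS concentration, Q_w = V/θ_c = 54.70/12.2 = 4.484 m³/d.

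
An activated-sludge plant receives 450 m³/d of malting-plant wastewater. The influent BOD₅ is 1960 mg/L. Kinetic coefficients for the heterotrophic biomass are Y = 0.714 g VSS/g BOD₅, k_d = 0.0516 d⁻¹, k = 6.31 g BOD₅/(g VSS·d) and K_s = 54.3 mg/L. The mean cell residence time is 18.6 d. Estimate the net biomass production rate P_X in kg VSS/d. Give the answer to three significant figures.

P_X ≈ 321 kg VSS/d

Effluent substrate depends only on kinetics and SRT: S = K_s(1 + k_d θ_c) / [θ_c(Yk − k_d) − 1] = 54.3 × (1 + 0.0516 × 18.6) / [18.6 × (0.714 × 6.31 − 0.0516) − 1] = 106.4 / 81.84 = 1.300 mg/L.
Y_obs = Y / (1 + k_d θ_c) = 0.714 / (1 + 0.0516 × 18.6) = 0.714 / 1.960 = 0.3643.
Substrate removed = Q·(S₀ − S) = 450 m³/d × (1960 − 1.30) g/m³ = 8.81×10^5 g/d = 881.4 kg/d.
Net biomass production P_X = Y_obs × Q·(S₀ − S) = 0.3643 × 881.4 = 321.1 kg VSS/d.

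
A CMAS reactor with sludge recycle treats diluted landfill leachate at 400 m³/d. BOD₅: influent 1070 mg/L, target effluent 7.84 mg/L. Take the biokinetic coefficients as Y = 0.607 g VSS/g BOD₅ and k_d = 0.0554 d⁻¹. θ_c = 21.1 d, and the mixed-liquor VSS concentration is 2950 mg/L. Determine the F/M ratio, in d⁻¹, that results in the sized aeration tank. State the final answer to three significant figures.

F/M ≈ 0.171 d⁻¹

Steady-state biomass mass balance: V·X·(1 + k_d·θ_c) = Y·Q·(S₀ − S)·θ_c, so V = 0.607 × 400 × (1070 − 7.84) × 21.1 / [2950 × (1 + 0.0554 × 21.1)] = 5.44×10^6 / 6398 = 850.5 m³.
F/M = Q·S₀ / (V·X) = 400 × 1070 / (850.5 × 2950) = 0.1706 g BOD₅·(g VSS·d)⁻¹.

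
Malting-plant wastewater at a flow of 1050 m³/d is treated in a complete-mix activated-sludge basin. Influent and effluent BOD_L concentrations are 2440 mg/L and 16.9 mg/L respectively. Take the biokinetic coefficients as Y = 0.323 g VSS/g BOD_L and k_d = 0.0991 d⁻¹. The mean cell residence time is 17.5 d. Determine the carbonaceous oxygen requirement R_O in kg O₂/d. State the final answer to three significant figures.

Correct the yield for decay: Y_obs = Y/(1 + k_d θ_c) = 0.323 / (1 + 0.0991 × 17.5) = 0.323 / 2.734 = 0.1181.
Q·(S₀ − S) = 1050 × (2440 − 16.9) × 10⁻³ = 2544 kg/d removed.
Net sludge production P_X = 0.1181 × 2544 = 300.6 kg VSS/d.
R_O = Q·(S₀ − S) − 1.42·P_X = 2544 − 1.42 × 300.6 = 2117 kg O₂/d.

R_O ≈ 2120 kg O₂/d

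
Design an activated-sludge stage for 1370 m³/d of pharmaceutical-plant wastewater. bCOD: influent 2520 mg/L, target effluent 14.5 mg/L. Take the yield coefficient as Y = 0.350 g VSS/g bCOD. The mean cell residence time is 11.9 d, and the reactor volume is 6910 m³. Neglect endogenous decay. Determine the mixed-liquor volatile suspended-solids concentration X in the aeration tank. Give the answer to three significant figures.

X = Y·Q·ΔS·θ_c / V = 0.350 × 1370 × (2520 − 14.5) × 11.9 / 6910 = 2069 mg/L.

X ≈ 2070 mg/L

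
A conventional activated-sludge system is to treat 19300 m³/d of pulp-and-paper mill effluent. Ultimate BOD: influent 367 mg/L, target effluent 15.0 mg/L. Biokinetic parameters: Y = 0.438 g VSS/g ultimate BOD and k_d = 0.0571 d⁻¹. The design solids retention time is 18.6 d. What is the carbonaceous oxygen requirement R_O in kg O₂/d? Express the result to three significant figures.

Y_obs = Y / (1 + k_d θ_c) = 0.438 / (1 + 0.0571 × 18.6) = 0.438 / 2.062 = 0.2124.
Mass of ultimate BOD removed per day: Q(S₀ − S) = 19300 × 352.0 g/m³ = 6794 kg/d.
Biomass synthesised: P_X = Y_obs × 6794 = 1443 kg VSS/d.
R_O = Q·ΔS − 1.42 P_X = 6794 − 2049 = 4745 kg O₂/d.

R_O ≈ 4740 kg O₂/d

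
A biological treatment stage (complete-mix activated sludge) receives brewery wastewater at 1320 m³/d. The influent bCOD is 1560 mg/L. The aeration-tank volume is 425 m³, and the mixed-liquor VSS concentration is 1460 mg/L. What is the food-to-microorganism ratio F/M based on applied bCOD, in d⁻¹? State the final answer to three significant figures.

Food-to-microorganism ratio F/M = Q S₀ / (V X) = 1320 × 1560 / (425.0 × 1460) = 3.319 d⁻¹.

F/M ≈ 3.32 d⁻¹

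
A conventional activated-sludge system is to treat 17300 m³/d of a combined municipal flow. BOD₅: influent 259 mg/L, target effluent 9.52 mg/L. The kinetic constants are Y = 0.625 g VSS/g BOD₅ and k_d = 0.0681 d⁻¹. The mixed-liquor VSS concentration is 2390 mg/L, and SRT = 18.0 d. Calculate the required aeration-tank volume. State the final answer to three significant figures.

V ≈ 9130 m³

Steady-state biomass mass balance: V·X·(1 + k_d·θ_c) = Y·Q·(S₀ − S)·θ_c, so V = 0.625 × 17300 × (259 − 9.52) × 18.0 / [2390 × (1 + 0.0681 × 18.0)] = 4.86×10^7 / 5320 = 9127 m³.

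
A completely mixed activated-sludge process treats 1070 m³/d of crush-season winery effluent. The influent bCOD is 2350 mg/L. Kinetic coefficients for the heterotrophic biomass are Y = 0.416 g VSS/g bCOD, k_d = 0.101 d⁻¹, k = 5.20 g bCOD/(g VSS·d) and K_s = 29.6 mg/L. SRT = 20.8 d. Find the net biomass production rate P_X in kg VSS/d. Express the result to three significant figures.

Effluent substrate depends only on kinetics and SRT: S = K_s(1 + k_d θ_c) / [θ_c(Yk − k_d) − 1] = 29.6 × (1 + 0.101 × 20.8) / [20.8 × (0.416 × 5.20 − 0.101) − 1] = 91.78 / 41.89 = 2.191 mg/L.
Y_obs = Y / (1 + k_d θ_c) = 0.416 / (1 + 0.101 × 20.8) = 0.416 / 3.101 = 0.1342.
Substrate removed = Q·(S₀ − S) = 1070 m³/d × (2350 − 2.19) g/m³ = 2.51×10^6 g/d = 2512 kg/d.
Biomass produced: P_X = Y_obs·Q·ΔS = 0.1342 × 2512 ≈ 337.0 kg VSS/d.

P_X ≈ 337 kg VSS/d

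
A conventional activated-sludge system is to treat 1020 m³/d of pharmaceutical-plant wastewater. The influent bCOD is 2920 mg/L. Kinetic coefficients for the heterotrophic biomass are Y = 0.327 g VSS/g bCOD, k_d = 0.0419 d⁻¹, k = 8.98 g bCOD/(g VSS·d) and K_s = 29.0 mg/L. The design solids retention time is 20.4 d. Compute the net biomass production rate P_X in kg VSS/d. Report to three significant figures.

Effluent substrate depends only on kinetics and SRT: S = K_s(1 + k_d θ_c) / [θ_c(Yk − k_d) − 1] = 29.0 × (1 + 0.0419 × 20.4) / [20.4 × (0.327 × 8.98 − 0.0419) − 1] = 53.79 / 58.05 = 0.9266 mg/L.
Correct the yield for decay: Y_obs = Y/(1 + k_d θ_c) = 0.327 / (1 + 0.0419 × 20.4) = 0.327 / 1.855 = 0.1763.
Substrate removed = Q·(S₀ − S) = 1020 m³/d × (2920 − 0.927) g/m³ = 2.98×10^6 g/d = 2977 kg/d.
Net biomass production P_X = Y_obs × Q·(S₀ − S) = 0.1763 × 2977 = 524.9 kg VSS/d.

P_X ≈ 525 kg VSS/d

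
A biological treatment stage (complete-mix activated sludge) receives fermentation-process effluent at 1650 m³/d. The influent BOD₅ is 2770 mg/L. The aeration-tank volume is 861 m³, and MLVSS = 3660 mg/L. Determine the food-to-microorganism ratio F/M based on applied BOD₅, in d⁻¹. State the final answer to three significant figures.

Food-to-microorganism ratio F/M = Q S₀ / (V X) = 1650 × 2770 / (861.0 × 3660) = 1.450 d⁻¹.

F/M ≈ 1.45 d⁻¹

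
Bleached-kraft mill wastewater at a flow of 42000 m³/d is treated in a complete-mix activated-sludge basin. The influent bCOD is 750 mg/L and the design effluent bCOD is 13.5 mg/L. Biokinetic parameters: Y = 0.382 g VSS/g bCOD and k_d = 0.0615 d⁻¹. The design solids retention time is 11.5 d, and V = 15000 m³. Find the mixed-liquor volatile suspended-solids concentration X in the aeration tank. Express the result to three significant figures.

X ≈ 5310 mg/L

From V·X·(1 + k_d·θ_c) = Y·Q·(S₀ − S)·θ_c: X = 0.382 × 42000 × (750 − 13.5) × 11.5 / [15000 × (1 + 0.0615 × 11.5)] = 5306 mg/L.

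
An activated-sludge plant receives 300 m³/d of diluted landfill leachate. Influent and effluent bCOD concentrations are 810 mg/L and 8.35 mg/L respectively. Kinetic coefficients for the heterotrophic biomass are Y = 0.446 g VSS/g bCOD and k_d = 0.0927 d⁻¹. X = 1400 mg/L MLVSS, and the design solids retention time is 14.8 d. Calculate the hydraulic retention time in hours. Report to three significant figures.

From the SRT design equation V = Y Q (S₀−S) θ_c / [X (1 + k_d θ_c)] = 0.446 × 300 × (810 − 8.35) × 14.8 / [1400 × (1 + 0.0927 × 14.8)] = 1.59×10^6 / 3321 = 478.0 m³.
Hydraulic retention time τ = V/Q = 478.0 / 300 = 1.593 d = 38.24 h.

τ ≈ 38.2 h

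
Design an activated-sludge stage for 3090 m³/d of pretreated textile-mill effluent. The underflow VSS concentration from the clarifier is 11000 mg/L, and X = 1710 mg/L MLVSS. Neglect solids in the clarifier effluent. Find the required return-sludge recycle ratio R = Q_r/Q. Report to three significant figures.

R ≈ 0.184

Solids balance on the clarifier gives (1+R)X = R·X_r, so R = X/(X_r − X) = 1710 / (11000 − 1710) = 0.1841.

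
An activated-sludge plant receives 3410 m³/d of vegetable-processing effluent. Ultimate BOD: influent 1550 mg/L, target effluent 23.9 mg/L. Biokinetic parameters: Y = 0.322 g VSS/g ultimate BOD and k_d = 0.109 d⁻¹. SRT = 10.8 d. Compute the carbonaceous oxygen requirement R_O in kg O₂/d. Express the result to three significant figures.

R_O ≈ 4110 kg O₂/d

Correct the yield for decay: Y_obs = Y/(1 + k_d θ_c) = 0.322 / (1 + 0.109 × 10.8) = 0.322 / 2.177 = 0.1479.
Q·(S₀ − S) = 3410 × (1550 − 23.9) × 10⁻³ = 5204 kg/d removed.
Biomass synthesised: P_X = Y_obs × 5204 = 769.7 kg VSS/d.
R_O = Q·(S₀ − S) − 1.42·P_X = 5204 − 1.42 × 769.7 = 4111 kg O₂/d.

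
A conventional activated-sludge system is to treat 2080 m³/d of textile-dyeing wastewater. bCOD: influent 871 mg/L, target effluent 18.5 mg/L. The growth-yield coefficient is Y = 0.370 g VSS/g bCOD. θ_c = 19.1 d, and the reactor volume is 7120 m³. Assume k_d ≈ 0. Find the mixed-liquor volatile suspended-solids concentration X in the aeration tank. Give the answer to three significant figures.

Without decay, X = Y Q (S₀−S) θ_c / V = 0.370 × 2080 × (871 − 18.5) × 19.1 / 7120 = 1760 mg/L.

X ≈ 1760 mg/L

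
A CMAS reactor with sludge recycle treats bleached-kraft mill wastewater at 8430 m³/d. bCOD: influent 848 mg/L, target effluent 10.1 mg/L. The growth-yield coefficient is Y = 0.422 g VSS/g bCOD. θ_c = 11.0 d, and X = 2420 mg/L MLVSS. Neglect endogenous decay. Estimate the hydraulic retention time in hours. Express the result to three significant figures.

τ ≈ 38.6 h

With k_d = 0 the design equation reduces to V = Y Q (S₀−S) θ_c / X = 0.422 × 8430 × (848 − 10.1) × 11.0 / 2420 = 13549 m³.
Hydraulic retention time τ = V/Q = 13549 / 8430 = 1.607 d = 38.57 h.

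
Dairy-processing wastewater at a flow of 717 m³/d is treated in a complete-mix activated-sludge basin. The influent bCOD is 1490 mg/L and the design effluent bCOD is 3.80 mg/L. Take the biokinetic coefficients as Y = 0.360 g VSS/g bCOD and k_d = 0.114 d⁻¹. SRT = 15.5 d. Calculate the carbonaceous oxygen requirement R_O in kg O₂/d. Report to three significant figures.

Correct the yield for decay: Y_obs = Y/(1 + k_d θ_c) = 0.360 / (1 + 0.114 × 15.5) = 0.360 / 2.767 = 0.1301.
Substrate removed = Q·(S₀ − S) = 717 m³/d × (1490 − 3.80) g/m³ = 1.07×10^6 g/d = 1066 kg/d.
P_X = Y_obs·Q·(S₀ − S) = 0.1301 × 1066 = 138.6 kg VSS/d.
R_O = Q·ΔS − 1.42 P_X = 1066 − 196.9 = 868.7 kg O₂/d.

R_O ≈ 869 kg O₂/d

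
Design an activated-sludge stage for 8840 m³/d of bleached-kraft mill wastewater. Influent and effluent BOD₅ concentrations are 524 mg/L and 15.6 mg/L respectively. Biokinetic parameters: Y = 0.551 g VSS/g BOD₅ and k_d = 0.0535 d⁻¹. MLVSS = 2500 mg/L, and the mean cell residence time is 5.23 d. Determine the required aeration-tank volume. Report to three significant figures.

V ≈ 4050 m³

From the SRT design equation V = Y Q (S₀−S) θ_c / [X (1 + k_d θ_c)] = 0.551 × 8840 × (524 − 15.6) × 5.23 / [2500 × (1 + 0.0535 × 5.23)] = 1.3×10^7 / 3200 = 4048 m³.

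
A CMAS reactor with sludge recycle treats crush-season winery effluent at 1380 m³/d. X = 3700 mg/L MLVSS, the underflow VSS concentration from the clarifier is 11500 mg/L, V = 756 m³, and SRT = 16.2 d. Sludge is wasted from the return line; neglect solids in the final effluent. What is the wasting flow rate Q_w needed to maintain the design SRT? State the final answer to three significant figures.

Q_w ≈ 15.0 m³/d

Wasting from the return line (neglecting effluent solids): Q_w = V·X / (θ_c·X_r) = 756.0 × 3700 / (16.2 × 11500) = 15.01 m³/d.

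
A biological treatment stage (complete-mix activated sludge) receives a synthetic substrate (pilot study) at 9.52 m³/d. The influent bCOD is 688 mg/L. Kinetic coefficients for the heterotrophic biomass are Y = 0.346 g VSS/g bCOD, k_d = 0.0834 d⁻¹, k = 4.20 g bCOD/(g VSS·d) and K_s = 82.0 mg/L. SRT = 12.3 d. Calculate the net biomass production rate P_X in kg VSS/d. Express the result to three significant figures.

P_X ≈ 1.10 kg VSS/d

For a completely mixed reactor with recycle the Lawrence–McCarty relation gives S = K_s·(1 + k_d·θ_c) / [θ_c·(Y·k − k_d) − 1] = 82.0 × (1 + 0.0834 × 12.3) / [12.3 × (0.346 × 4.20 − 0.0834) − 1] = 166.1 / 15.85 = 10.48 mg/L.
Observed yield with endogenous decay: Y_obs = Y / (1 + k_d·θ_c) = 0.346 / (1 + 0.0834 × 12.3) = 0.346 / 2.026 = 0.1708 g VSS/g bCOD.
Q·(S₀ − S) = 9.52 × (688 − 10.5) × 10⁻³ = 6.450 kg/d removed.
Net biomass production P_X = Y_obs × Q·(S₀ − S) = 0.1708 × 6.450 = 1.102 kg VSS/d.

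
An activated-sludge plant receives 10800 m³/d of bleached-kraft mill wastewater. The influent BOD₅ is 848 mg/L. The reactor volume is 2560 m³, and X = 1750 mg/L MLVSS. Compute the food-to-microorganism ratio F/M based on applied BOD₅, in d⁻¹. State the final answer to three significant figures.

F/M ≈ 2.04 d⁻¹

F/M = applied load / biomass = Q·S₀/(V·X) = 10800 × 848 / (2560 × 1750) = 2.044 d⁻¹.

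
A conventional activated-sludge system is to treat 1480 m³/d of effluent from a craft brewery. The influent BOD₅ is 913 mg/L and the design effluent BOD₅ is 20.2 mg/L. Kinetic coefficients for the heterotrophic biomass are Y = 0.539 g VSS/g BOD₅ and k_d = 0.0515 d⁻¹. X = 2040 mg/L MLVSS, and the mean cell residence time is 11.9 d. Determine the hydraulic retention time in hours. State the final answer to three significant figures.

τ ≈ 41.8 h

Steady-state biomass mass balance: V·X·(1 + k_d·θ_c) = Y·Q·(S₀ − S)·θ_c, so V = 0.539 × 1480 × (913 − 20.2) × 11.9 / [2040 × (1 + 0.0515 × 11.9)] = 8.48×10^6 / 3290 = 2576 m³.
HRT = V/Q = 2576 m³ / 1480 m³·d⁻¹ = 1.740 d × 24 = 41.77 h.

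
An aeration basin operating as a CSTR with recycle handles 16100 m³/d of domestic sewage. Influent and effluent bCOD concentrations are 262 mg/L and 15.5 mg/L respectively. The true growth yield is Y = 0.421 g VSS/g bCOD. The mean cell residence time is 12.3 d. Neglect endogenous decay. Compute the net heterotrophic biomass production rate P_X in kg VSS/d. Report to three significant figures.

P_X ≈ 1670 kg VSS/d

No decay correction is needed, so Y_obs = Y = 0.421.
Mass of bCOD removed per day: Q(S₀ − S) = 16100 × 246.5 g/m³ = 3969 kg/d.
So the net sludge growth is P_X = 0.4210 × 3969 = 1671 kg VSS/d.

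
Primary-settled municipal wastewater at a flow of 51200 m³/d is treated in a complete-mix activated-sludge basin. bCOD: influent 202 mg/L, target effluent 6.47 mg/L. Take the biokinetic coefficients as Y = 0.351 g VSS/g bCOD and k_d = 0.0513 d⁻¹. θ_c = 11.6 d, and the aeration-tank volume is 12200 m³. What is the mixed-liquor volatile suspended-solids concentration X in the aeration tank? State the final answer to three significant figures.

X ≈ 2090 mg/L

From V·X·(1 + k_d·θ_c) = Y·Q·(S₀ − S)·θ_c: X = 0.351 × 51200 × (202 − 6.47) × 11.6 / [12200 × (1 + 0.0513 × 11.6)] = 2095 mg/L.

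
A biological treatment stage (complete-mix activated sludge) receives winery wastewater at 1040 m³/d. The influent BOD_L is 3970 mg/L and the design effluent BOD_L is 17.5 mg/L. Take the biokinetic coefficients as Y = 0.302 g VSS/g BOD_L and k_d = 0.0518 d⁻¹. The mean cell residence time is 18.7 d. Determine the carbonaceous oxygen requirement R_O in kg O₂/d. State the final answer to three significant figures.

The observed yield is Y_obs = Y/(1 + k_d·θ_c) = 0.302 / (1 + 0.0518 × 18.7) = 0.302 / 1.969 = 0.1534 g VSS per g BOD_L removed.
Substrate removed = Q·(S₀ − S) = 1040 m³/d × (3970 − 17.5) g/m³ = 4.11×10^6 g/d = 4111 kg/d.
Biomass synthesised: P_X = Y_obs × 4111 = 630.6 kg VSS/d.
R_O = Q·ΔS − 1.42 P_X = 4111 − 895.4 = 3215 kg O₂/d.

R_O ≈ 3220 kg O₂/d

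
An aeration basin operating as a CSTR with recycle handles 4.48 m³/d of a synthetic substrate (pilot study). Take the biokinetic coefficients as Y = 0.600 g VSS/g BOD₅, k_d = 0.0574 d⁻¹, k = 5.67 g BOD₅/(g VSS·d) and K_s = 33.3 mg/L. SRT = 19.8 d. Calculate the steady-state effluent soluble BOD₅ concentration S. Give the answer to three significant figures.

S ≈ 1.09 mg/L

Effluent substrate depends only on kinetics and SRT: S = K_s(1 + k_d θ_c) / [θ_c(Yk − k_d) − 1] = 33.3 × (1 + 0.0574 × 19.8) / [19.8 × (0.600 × 5.67 − 0.0574) − 1] = 71.15 / 65.22 = 1.091 mg/L.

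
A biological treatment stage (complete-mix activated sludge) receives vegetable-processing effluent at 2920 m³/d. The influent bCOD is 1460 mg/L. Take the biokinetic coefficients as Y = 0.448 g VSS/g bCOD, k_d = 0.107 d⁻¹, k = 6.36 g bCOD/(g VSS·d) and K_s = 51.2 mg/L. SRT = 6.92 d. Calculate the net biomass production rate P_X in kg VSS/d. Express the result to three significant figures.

P_X ≈ 1090 kg VSS/d

From the Monod/SRT balance for a CMAS, S = K_s·(1+k_d θ_c)/[θ_c·(Y k − k_d) − 1] = 51.2 × (1 + 0.107 × 6.92) / [6.92 × (0.448 × 6.36 − 0.107) − 1] = 89.11 / 17.98 = 4.957 mg/L.
Correct the yield for decay: Y_obs = Y/(1 + k_d θ_c) = 0.448 / (1 + 0.107 × 6.92) = 0.448 / 1.740 = 0.2574.
Q·(S₀ − S) = 2920 × (1460 − 4.96) × 10⁻³ = 4249 kg/d removed.
So the net sludge growth is P_X = 0.2574 × 4249 = 1094 kg VSS/d.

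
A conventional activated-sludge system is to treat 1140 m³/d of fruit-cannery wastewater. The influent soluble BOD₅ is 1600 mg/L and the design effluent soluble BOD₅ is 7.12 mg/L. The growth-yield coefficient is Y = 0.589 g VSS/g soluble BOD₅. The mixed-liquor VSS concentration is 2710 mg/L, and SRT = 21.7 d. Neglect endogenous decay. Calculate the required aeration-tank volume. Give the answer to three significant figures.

V ≈ 8560 m³

Biomass mass balance (decay neglected): V·X = Y·Q·(S₀ − S)·θ_c, so V = 0.589 × 1140 × (1600 − 7.12) × 21.7 / 2710 = 8564 m³.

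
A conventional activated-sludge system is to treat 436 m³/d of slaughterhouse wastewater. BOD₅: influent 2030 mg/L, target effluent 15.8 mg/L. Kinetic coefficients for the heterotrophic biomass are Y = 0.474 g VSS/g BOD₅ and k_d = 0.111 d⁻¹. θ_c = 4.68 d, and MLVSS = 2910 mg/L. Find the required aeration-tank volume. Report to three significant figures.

Rearranging the biomass balance for a CMAS with decay, V = Y·Q·ΔS·θ_c / [X·(1+k_d θ_c)] = 0.474 × 436 × (2030 − 15.8) × 4.68 / [2910 × (1 + 0.111 × 4.68)] = 1.95×10^6 / 4422 = 440.6 m³.

V ≈ 441 m³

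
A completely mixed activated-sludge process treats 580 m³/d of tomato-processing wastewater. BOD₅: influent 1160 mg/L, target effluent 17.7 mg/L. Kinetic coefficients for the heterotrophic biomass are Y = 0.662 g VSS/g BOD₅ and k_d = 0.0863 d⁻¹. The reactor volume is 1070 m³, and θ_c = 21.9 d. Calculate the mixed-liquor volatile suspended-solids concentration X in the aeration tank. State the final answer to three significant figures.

X ≈ 3110 mg/L

From V·X·(1 + k_d·θ_c) = Y·Q·(S₀ − S)·θ_c: X = 0.662 × 580 × (1160 − 17.7) × 21.9 / [1070 × (1 + 0.0863 × 21.9)] = 3106 mg/L.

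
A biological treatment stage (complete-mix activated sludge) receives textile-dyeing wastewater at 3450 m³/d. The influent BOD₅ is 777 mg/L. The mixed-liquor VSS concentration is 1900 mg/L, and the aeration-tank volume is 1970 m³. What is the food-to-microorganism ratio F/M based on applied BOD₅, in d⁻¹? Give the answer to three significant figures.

Food-to-microorganism ratio F/M = Q S₀ / (V X) = 3450 × 777 / (1970 × 1900) = 0.7162 d⁻¹.

F/M ≈ 0.716 d⁻¹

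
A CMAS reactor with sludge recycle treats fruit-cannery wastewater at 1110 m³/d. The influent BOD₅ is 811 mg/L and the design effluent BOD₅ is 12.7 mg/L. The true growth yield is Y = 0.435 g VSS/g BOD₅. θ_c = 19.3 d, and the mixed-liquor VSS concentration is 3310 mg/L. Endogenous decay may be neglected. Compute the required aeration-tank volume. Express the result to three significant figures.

Biomass mass balance (decay neglected): V·X = Y·Q·(S₀ − S)·θ_c, so V = 0.435 × 1110 × (811 − 12.7) × 19.3 / 3310 = 2248 m³.

V ≈ 2250 m³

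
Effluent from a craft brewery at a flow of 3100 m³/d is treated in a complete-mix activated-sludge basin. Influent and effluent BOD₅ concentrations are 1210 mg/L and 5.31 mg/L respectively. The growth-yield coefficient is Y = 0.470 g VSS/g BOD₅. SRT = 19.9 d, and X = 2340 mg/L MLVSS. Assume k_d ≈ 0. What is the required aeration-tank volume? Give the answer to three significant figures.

V ≈ 14900 m³

Biomass mass balance (decay neglected): V·X = Y·Q·(S₀ − S)·θ_c, so V = 0.470 × 3100 × (1210 − 5.31) × 19.9 / 2340 = 14927 m³.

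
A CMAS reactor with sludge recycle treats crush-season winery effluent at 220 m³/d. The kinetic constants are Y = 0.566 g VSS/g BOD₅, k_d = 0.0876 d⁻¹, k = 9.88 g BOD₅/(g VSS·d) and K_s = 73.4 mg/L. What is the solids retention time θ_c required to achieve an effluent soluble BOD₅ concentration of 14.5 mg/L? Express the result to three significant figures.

θ_c ≈ 1.20 d

Specific growth rate at S = 14.5 mg/L: μ = YkS/(K_s+S) = 0.566·9.88·14.5/(73.4+14.5) = 0.9225 d⁻¹.
Then 1/θ_c = μ − k_d = 0.9225 − 0.0876 = 0.8349 d⁻¹, giving θ_c = 1.198 d.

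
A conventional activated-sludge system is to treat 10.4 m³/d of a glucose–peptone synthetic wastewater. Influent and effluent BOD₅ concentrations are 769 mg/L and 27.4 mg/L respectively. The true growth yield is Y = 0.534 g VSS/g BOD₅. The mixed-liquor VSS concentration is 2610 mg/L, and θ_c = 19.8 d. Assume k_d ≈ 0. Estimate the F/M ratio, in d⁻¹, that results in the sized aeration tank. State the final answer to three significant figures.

With k_d = 0 the design equation reduces to V = Y Q (S₀−S) θ_c / X = 0.534 × 10.4 × (769 − 27.4) × 19.8 / 2610 = 31.24 m³.
F/M = applied load / biomass = Q·S₀/(V·X) = 10.4 × 769 / (31.24 × 2610) = 0.09807 d⁻¹.

F/M ≈ 0.0981 d⁻¹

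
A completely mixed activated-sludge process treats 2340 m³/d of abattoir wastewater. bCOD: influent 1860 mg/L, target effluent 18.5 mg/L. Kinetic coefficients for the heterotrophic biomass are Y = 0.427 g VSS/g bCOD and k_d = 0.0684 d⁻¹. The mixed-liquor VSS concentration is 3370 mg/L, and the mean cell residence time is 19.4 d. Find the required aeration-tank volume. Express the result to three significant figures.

Steady-state biomass mass balance: V·X·(1 + k_d·θ_c) = Y·Q·(S₀ − S)·θ_c, so V = 0.427 × 2340 × (1860 − 18.5) × 19.4 / [3370 × (1 + 0.0684 × 19.4)] = 3.57×10^7 / 7842 = 4552 m³.

V ≈ 4550 m³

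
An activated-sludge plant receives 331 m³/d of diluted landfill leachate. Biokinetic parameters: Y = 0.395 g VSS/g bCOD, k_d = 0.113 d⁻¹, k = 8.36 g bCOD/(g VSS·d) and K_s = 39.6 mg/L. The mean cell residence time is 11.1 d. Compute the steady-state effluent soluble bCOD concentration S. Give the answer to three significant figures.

For a completely mixed reactor with recycle the Lawrence–McCarty relation gives S = K_s·(1 + k_d·θ_c) / [θ_c·(Y·k − k_d) − 1] = 39.6 × (1 + 0.113 × 11.1) / [11.1 × (0.395 × 8.36 − 0.113) − 1] = 89.27 / 34.40 = 2.595 mg/L.

S ≈ 2.60 mg/L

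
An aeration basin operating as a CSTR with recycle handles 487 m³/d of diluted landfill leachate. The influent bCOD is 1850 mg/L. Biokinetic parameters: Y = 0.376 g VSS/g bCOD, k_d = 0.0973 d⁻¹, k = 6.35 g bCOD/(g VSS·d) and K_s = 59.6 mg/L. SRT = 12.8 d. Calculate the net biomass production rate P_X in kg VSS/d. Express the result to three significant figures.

Effluent substrate depends only on kinetics and SRT: S = K_s(1 + k_d θ_c) / [θ_c(Yk − k_d) − 1] = 59.6 × (1 + 0.0973 × 12.8) / [12.8 × (0.376 × 6.35 − 0.0973) − 1] = 133.8 / 28.32 = 4.726 mg/L.
The observed yield is Y_obs = Y/(1 + k_d·θ_c) = 0.376 / (1 + 0.0973 × 12.8) = 0.376 / 2.245 = 0.1675 g VSS per g bCOD removed.
Substrate removed = Q·(S₀ − S) = 487 m³/d × (1850 − 4.73) g/m³ = 8.99×10^5 g/d = 898.6 kg/d.
P_X = Y_obs · Q(S₀ − S) = 0.1675 × 898.6 = 150.5 kg VSS/d.

P_X ≈ 150 kg VSS/d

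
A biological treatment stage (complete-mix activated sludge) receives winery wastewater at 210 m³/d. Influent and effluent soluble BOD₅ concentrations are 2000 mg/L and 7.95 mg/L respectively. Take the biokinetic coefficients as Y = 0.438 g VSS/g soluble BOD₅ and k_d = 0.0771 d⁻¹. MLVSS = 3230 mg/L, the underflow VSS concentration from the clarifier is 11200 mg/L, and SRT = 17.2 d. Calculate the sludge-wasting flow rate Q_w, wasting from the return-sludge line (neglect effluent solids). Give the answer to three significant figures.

Steady-state biomass mass balance: V·X·(1 + k_d·θ_c) = Y·Q·(S₀ − S)·θ_c, so V = 0.438 × 210 × (2000 − 7.95) × 17.2 / [3230 × (1 + 0.0771 × 17.2)] = 3.15×10^6 / 7513 = 419.5 m³.
Q_w = (V·X)/(θ_c X_r) = 419.5 × 3230 / (17.2 × 11200) = 7.033 m³/d.

Q_w ≈ 7.03 m³/d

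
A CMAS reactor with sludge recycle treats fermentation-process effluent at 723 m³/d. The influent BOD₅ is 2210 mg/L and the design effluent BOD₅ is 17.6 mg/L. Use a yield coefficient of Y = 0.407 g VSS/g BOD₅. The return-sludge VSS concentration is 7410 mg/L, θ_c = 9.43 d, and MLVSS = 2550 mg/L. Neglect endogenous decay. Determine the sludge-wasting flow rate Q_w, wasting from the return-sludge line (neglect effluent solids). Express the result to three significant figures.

With k_d = 0 the design equation reduces to V = Y Q (S₀−S) θ_c / X = 0.407 × 723 × (2210 − 17.6) × 9.43 / 2550 = 2386 m³.
Q_w = (V·X)/(θ_c X_r) = 2386 × 2550 / (9.43 × 7410) = 87.06 m³/d.

Q_w ≈ 87.1 m³/d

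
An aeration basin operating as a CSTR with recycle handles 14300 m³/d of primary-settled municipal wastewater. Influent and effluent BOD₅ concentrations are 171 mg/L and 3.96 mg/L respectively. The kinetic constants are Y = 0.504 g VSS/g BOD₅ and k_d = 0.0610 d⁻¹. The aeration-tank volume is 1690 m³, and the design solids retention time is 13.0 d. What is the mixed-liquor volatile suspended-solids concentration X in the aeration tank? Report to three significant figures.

X ≈ 5160 mg/L

Solving the biomass balance for X: X = Y Q (S₀−S) θ_c / [V (1+k_d θ_c)] = 0.504 × 14300 × (171 − 3.96) × 13.0 / [1690 × (1 + 0.0610 × 13.0)] = 5165 mg/L.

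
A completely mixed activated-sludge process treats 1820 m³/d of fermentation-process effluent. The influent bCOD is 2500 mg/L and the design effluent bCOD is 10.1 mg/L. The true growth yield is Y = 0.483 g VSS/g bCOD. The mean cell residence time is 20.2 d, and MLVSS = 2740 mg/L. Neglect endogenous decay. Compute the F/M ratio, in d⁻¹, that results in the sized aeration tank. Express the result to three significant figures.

F/M ≈ 0.103 d⁻¹

With k_d = 0 the design equation reduces to V = Y Q (S₀−S) θ_c / X = 0.483 × 1820 × (2500 − 10.1) × 20.2 / 2740 = 16136 m³.
F/M = applied load / biomass = Q·S₀/(V·X) = 1820 × 2500 / (16136 × 2740) = 0.1029 d⁻¹.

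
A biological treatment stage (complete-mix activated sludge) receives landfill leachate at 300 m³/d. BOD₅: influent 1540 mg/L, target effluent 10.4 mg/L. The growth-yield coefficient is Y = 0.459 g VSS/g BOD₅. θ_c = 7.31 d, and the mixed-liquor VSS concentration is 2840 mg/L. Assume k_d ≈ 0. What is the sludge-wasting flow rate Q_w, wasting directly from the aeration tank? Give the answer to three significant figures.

With k_d = 0 the design equation reduces to V = Y Q (S₀−S) θ_c / X = 0.459 × 300 × (1540 − 10.4) × 7.31 / 2840 = 542.1 m³.
For wasting at MLVSS concentration, Q_w = V/θ_c = 542.1/7.31 = 74.16 m³/d.

Q_w ≈ 74.2 m³/d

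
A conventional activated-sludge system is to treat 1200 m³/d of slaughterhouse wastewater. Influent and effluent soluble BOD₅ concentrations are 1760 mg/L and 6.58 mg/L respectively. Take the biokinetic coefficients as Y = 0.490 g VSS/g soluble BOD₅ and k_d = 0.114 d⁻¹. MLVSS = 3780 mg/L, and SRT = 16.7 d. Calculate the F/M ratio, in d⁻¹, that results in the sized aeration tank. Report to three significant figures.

F/M ≈ 0.356 d⁻¹

From the SRT design equation V = Y Q (S₀−S) θ_c / [X (1 + k_d θ_c)] = 0.490 × 1200 × (1760 − 6.58) × 16.7 / [3780 × (1 + 0.114 × 16.7)] = 1.72×10^7 / 10976 = 1569 m³.
F/M = Q·S₀ / (V·X) = 1200 × 1760 / (1569 × 3780) = 0.3562 g soluble BOD₅·(g VSS·d)⁻¹.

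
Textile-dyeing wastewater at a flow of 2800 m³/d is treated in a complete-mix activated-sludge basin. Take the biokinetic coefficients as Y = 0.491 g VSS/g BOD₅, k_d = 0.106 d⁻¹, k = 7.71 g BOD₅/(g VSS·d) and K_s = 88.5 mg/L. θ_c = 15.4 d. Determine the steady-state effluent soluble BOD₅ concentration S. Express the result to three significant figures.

S ≈ 4.19 mg/L

From the Monod/SRT balance for a CMAS, S = K_s·(1+k_d θ_c)/[θ_c·(Y k − k_d) − 1] = 88.5 × (1 + 0.106 × 15.4) / [15.4 × (0.491 × 7.71 − 0.106) − 1] = 233.0 / 55.67 = 4.185 mg/L.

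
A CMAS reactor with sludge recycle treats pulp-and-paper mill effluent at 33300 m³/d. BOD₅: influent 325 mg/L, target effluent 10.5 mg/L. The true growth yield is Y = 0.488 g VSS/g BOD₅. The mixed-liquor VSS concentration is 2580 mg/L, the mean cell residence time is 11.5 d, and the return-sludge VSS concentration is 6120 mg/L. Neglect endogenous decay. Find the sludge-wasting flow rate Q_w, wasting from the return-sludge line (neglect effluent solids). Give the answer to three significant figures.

V·X = Y·Q·ΔS·θ_c gives V = 0.488 × 33300 × (325 − 10.5) × 11.5 / 2580 = 22780 m³.
Q_w = (V·X)/(θ_c X_r) = 22780 × 2580 / (11.5 × 6120) = 835.1 m³/d.

Q_w ≈ 835 m³/d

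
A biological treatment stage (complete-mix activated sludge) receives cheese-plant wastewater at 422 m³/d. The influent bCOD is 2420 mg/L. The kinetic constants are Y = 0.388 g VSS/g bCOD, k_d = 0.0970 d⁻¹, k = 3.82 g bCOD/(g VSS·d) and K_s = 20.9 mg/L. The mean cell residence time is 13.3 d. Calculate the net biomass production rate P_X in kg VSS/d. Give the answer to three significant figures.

For a completely mixed reactor with recycle the Lawrence–McCarty relation gives S = K_s·(1 + k_d·θ_c) / [θ_c·(Y·k − k_d) − 1] = 20.9 × (1 + 0.0970 × 13.3) / [13.3 × (0.388 × 3.82 − 0.0970) − 1] = 47.86 / 17.42 = 2.747 mg/L.
The observed yield is Y_obs = Y/(1 + k_d·θ_c) = 0.388 / (1 + 0.0970 × 13.3) = 0.388 / 2.290 = 0.1694 g VSS per g bCOD removed.
ΔS = 2420 − 2.75 = 2417 mg/L, so the substrate removal rate is 422 × 2417/1000 = 1020 kg bCOD/d.
So the net sludge growth is P_X = 0.1694 × 1020 = 172.8 kg VSS/d.

P_X ≈ 173 kg VSS/d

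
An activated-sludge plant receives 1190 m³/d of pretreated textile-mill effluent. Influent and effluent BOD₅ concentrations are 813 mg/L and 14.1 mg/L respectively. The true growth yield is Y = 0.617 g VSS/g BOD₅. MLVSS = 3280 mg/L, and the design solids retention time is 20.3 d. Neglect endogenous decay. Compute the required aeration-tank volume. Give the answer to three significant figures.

Biomass mass balance (decay neglected): V·X = Y·Q·(S₀ − S)·θ_c, so V = 0.617 × 1190 × (813 − 14.1) × 20.3 / 3280 = 3630 m³.

V ≈ 3630 m³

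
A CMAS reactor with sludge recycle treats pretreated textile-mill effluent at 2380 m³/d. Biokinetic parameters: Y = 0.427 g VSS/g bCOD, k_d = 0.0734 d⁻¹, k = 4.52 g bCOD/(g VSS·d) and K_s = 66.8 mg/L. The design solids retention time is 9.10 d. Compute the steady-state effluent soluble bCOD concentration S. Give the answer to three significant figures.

Effluent substrate depends only on kinetics and SRT: S = K_s(1 + k_d θ_c) / [θ_c(Yk − k_d) − 1] = 66.8 × (1 + 0.0734 × 9.10) / [9.10 × (0.427 × 4.52 − 0.0734) − 1] = 111.4 / 15.90 = 7.009 mg/L.

S ≈ 7.01 mg/L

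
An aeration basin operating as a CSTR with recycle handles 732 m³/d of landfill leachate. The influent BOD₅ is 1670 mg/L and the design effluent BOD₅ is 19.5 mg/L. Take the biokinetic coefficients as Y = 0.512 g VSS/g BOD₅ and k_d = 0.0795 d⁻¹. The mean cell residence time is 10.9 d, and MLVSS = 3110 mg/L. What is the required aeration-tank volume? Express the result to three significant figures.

V ≈ 1160 m³

Steady-state biomass mass balance: V·X·(1 + k_d·θ_c) = Y·Q·(S₀ − S)·θ_c, so V = 0.512 × 732 × (1670 − 19.5) × 10.9 / [3110 × (1 + 0.0795 × 10.9)] = 6.74×10^6 / 5805 = 1162 m³.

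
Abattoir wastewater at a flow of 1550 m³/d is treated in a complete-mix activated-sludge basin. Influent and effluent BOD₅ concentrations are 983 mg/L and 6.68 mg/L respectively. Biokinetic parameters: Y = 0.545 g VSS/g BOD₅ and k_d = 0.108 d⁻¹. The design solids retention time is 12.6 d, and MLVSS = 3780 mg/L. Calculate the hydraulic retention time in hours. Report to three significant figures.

τ ≈ 18.0 h

Rearranging the biomass balance for a CMAS with decay, V = Y·Q·ΔS·θ_c / [X·(1+k_d θ_c)] = 0.545 × 1550 × (983 − 6.68) × 12.6 / [3780 × (1 + 0.108 × 12.6)] = 1.04×10^7 / 8924 = 1165 m³.
HRT = V/Q = 1165 m³ / 1550 m³·d⁻¹ = 0.7513 d × 24 = 18.03 h.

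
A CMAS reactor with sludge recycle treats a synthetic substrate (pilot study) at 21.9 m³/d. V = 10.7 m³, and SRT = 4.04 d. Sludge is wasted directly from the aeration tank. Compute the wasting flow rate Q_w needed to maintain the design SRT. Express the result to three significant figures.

With mixed-liquor wasting, θ_c = V/Q_w, so Q_w = V/θ_c = 10.70/4.04 = 2.649 m³/d.

Q_w ≈ 2.65 m³/d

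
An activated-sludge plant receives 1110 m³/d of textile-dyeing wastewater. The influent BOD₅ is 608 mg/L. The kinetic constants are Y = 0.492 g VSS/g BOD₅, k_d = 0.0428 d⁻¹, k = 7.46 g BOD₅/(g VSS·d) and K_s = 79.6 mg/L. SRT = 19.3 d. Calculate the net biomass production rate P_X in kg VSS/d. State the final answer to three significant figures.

P_X ≈ 181 kg VSS/d

Effluent substrate depends only on kinetics and SRT: S = K_s(1 + k_d θ_c) / [θ_c(Yk − k_d) − 1] = 79.6 × (1 + 0.0428 × 19.3) / [19.3 × (0.492 × 7.46 − 0.0428) − 1] = 145.4 / 69.01 = 2.106 mg/L.
Observed yield with endogenous decay: Y_obs = Y / (1 + k_d·θ_c) = 0.492 / (1 + 0.0428 × 19.3) = 0.492 / 1.826 = 0.2694 g VSS/g BOD₅.
Mass of BOD₅ removed per day: Q(S₀ − S) = 1110 × 605.9 g/m³ = 672.5 kg/d.
So the net sludge growth is P_X = 0.2694 × 672.5 = 181.2 kg VSS/d.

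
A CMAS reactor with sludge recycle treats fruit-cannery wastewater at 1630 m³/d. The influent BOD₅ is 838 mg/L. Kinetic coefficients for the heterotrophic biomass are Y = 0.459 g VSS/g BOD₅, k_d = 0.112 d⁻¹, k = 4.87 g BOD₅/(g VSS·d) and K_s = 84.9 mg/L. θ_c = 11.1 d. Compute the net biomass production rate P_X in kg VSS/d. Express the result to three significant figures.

P_X ≈ 277 kg VSS/d

Effluent substrate depends only on kinetics and SRT: S = K_s(1 + k_d θ_c) / [θ_c(Yk − k_d) − 1] = 84.9 × (1 + 0.112 × 11.1) / [11.1 × (0.459 × 4.87 − 0.112) − 1] = 190.4 / 22.57 = 8.438 mg/L.
Correct the yield for decay: Y_obs = Y/(1 + k_d θ_c) = 0.459 / (1 + 0.112 × 11.1) = 0.459 / 2.243 = 0.2046.
Q·(S₀ − S) = 1630 × (838 − 8.44) × 10⁻³ = 1352 kg/d removed.
So the net sludge growth is P_X = 0.2046 × 1352 = 276.7 kg VSS/d.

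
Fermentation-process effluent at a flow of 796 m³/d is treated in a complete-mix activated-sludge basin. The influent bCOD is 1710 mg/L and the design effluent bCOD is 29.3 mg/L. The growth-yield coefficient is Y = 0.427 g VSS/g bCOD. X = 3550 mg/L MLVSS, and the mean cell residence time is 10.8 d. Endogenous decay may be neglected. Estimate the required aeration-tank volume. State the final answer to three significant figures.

Biomass mass balance (decay neglected): V·X = Y·Q·(S₀ − S)·θ_c, so V = 0.427 × 796 × (1710 − 29.3) × 10.8 / 3550 = 1738 m³.

V ≈ 1740 m³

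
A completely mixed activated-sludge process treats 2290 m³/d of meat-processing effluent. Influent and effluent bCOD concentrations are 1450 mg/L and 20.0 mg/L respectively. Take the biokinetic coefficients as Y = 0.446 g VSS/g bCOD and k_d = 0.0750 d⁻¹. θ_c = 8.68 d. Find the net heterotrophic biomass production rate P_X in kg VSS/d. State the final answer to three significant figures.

P_X ≈ 885 kg VSS/d

Y_obs = Y / (1 + k_d θ_c) = 0.446 / (1 + 0.0750 × 8.68) = 0.446 / 1.651 = 0.2701.
Q·(S₀ − S) = 2290 × (1450 − 20.0) × 10⁻³ = 3275 kg/d removed.
Net biomass production P_X = Y_obs × Q·(S₀ − S) = 0.2701 × 3275 = 884.6 kg VSS/d.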